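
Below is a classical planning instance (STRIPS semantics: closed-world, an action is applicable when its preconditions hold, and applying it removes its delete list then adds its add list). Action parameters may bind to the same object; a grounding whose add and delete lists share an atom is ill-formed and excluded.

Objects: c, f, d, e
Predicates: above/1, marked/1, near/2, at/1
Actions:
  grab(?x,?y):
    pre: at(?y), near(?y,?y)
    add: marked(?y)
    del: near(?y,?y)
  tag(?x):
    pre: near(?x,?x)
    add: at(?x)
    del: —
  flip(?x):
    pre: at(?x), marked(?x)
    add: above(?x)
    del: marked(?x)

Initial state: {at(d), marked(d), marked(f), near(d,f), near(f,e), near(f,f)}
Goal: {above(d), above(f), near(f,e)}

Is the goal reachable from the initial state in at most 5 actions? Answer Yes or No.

Yes

1. tag(f)  →  {at(d), at(f), marked(d), marked(f), near(d,f), near(f,e), near(f,f)}
2. flip(f)  →  {above(f), at(d), at(f), marked(d), near(d,f), near(f,e), near(f,f)}
3. flip(d)  →  {above(d), above(f), at(d), at(f), near(d,f), near(f,e), near(f,f)}
optimal plan length = 3; 3 ≤ 5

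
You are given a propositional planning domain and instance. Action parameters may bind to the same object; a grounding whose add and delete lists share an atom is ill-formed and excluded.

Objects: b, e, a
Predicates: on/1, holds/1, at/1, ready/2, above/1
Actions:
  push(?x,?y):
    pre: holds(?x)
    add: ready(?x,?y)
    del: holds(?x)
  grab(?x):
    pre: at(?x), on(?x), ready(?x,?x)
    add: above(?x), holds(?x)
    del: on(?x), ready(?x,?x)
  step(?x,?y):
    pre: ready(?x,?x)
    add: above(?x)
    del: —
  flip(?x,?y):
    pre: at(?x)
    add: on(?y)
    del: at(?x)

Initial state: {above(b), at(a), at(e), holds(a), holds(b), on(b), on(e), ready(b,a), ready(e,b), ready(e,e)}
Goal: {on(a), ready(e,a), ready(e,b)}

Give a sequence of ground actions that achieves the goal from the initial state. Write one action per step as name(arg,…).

1. grab(e)  →  {above(b), above(e), at(a), at(e), holds(a), holds(b), holds(e), on(b), ready(b,a), ready(e,b)}
2. push(e,a)  →  {above(b), above(e), at(a), at(e), holds(a), holds(b), on(b), ready(b,a), ready(e,a), ready(e,b)}
3. flip(e,a)  →  {above(b), above(e), at(a), holds(a), holds(b), on(a), on(b), ready(b,a), ready(e,a), ready(e,b)}

grab(e); push(e,a); flip(e,a)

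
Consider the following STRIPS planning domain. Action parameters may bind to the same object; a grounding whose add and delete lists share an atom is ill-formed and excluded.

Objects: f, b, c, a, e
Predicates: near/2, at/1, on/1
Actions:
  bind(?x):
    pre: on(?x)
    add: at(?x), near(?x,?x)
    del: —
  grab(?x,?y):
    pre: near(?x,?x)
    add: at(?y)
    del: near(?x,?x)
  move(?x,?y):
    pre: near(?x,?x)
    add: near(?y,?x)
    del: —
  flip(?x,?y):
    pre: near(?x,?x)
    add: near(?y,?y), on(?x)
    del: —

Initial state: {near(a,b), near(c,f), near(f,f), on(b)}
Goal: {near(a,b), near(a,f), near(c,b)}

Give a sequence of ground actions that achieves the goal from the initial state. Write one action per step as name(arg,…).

1. bind(b)  →  {at(b), near(a,b), near(b,b), near(c,f), near(f,f), on(b)}
2. move(f,a)  →  {at(b), near(a,b), near(a,f), near(b,b), near(c,f), near(f,f), on(b)}
3. move(b,c)  →  {at(b), near(a,b), near(a,f), near(b,b), near(c,b), near(c,f), near(f,f), on(b)}

bind(b); move(f,a); move(b,c)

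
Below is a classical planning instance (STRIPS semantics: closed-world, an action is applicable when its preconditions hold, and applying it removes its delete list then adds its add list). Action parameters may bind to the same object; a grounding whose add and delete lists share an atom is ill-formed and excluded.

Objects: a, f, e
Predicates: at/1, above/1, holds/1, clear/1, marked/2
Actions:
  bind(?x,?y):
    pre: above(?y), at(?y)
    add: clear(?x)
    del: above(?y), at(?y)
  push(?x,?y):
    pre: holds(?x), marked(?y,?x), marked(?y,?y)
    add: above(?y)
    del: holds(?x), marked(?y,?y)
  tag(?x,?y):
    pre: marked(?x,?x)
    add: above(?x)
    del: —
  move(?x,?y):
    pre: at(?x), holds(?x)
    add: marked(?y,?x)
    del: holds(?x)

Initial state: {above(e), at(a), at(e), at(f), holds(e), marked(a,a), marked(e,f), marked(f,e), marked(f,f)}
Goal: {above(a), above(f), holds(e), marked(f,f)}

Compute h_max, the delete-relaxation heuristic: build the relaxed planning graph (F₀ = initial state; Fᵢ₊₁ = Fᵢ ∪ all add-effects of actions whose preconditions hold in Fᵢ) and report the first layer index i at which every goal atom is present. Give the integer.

1

F0 = init (9 atoms)
F1 = F0 ∪ {above(a), above(f), clear(a), clear(e), clear(f), marked(a,e), marked(e,e)}  (16 atoms)
goal ⊆ F1  ⇒  h_max = 1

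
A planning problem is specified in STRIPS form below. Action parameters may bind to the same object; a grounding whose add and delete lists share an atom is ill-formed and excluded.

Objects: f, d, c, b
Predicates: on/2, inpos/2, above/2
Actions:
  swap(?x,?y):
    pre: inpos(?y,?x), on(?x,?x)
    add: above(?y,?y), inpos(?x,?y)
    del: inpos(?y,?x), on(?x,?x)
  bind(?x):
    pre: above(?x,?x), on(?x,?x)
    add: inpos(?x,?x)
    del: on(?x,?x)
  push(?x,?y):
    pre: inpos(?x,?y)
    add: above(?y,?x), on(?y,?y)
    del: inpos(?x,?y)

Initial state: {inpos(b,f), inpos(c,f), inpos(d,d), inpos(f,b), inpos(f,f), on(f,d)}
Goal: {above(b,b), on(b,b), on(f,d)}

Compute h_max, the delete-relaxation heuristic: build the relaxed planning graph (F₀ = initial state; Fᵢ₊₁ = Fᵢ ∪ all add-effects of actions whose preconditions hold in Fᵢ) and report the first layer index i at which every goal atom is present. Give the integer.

F0 = init (6 atoms)
F1 = F0 ∪ {above(b,f), above(d,d), above(f,b), above(f,c), above(f,f), on(b,b), on(d,d), on(f,f)}  (14 atoms)
F2 = F1 ∪ {above(b,b), above(c,c), inpos(f,c)}  (17 atoms)
goal ⊆ F2  ⇒  h_max = 2

2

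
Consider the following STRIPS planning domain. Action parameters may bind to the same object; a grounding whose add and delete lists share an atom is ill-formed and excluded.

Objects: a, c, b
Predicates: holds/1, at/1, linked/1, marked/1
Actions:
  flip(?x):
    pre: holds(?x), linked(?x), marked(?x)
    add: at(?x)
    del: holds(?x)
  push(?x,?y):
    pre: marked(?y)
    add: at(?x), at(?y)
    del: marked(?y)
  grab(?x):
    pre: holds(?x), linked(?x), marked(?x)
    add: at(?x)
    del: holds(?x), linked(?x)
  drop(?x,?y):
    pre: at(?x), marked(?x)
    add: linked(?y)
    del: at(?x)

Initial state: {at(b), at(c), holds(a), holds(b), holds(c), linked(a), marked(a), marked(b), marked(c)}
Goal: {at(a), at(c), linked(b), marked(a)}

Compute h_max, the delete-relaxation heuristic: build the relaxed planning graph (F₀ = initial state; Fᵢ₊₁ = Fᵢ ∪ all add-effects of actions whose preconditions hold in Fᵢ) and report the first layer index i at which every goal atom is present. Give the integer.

1

F0 = init (9 atoms)
F1 = F0 ∪ {at(a), linked(b), linked(c)}  (12 atoms)
goal ⊆ F1  ⇒  h_max = 1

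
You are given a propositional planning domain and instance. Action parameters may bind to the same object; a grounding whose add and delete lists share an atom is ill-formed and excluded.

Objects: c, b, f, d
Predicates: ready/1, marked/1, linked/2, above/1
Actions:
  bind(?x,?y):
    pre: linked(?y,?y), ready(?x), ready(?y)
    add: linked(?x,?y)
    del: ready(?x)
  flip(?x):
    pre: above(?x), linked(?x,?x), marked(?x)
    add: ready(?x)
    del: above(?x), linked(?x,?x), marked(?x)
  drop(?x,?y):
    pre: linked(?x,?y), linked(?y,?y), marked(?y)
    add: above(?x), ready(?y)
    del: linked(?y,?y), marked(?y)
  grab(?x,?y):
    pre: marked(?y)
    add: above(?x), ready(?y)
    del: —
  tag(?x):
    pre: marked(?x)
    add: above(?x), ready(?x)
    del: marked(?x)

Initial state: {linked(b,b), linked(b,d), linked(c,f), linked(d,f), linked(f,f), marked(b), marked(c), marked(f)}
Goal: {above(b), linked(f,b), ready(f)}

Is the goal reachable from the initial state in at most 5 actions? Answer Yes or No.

1. grab(c,b)  →  {above(c), linked(b,b), linked(b,d), linked(c,f), linked(d,f), linked(f,f), marked(b), marked(c), marked(f), ready(b)}
2. grab(c,f)  →  {above(c), linked(b,b), linked(b,d), linked(c,f), linked(d,f), linked(f,f), marked(b), marked(c), marked(f), ready(b), ready(f)}
3. bind(f,b)  →  {above(c), linked(b,b), linked(b,d), linked(c,f), linked(d,f), linked(f,b), linked(f,f), marked(b), marked(c), marked(f), ready(b)}
4. grab(b,f)  →  {above(b), above(c), linked(b,b), linked(b,d), linked(c,f), linked(d,f), linked(f,b), linked(f,f), marked(b), marked(c), marked(f), ready(b), ready(f)}
optimal plan length = 4; 4 ≤ 5

Yes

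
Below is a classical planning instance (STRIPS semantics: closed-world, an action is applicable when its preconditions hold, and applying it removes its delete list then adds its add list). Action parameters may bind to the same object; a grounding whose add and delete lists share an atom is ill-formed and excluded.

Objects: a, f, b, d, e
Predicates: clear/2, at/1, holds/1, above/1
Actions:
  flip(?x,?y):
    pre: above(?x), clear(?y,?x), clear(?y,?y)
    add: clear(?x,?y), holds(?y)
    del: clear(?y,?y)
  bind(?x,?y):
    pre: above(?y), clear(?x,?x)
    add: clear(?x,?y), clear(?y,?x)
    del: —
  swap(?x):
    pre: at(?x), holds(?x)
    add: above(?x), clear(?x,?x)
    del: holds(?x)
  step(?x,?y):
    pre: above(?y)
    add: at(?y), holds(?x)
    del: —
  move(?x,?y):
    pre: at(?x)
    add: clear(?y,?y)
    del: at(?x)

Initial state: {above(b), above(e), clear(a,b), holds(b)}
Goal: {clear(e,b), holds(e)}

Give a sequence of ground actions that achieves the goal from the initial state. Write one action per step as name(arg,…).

step(e,b); swap(b); bind(b,e)

1. step(e,b)  →  {above(b), above(e), at(b), clear(a,b), holds(b), holds(e)}
2. swap(b)  →  {above(b), above(e), at(b), clear(a,b), clear(b,b), holds(e)}
3. bind(b,e)  →  {above(b), above(e), at(b), clear(a,b), clear(b,b), clear(b,e), clear(e,b), holds(e)}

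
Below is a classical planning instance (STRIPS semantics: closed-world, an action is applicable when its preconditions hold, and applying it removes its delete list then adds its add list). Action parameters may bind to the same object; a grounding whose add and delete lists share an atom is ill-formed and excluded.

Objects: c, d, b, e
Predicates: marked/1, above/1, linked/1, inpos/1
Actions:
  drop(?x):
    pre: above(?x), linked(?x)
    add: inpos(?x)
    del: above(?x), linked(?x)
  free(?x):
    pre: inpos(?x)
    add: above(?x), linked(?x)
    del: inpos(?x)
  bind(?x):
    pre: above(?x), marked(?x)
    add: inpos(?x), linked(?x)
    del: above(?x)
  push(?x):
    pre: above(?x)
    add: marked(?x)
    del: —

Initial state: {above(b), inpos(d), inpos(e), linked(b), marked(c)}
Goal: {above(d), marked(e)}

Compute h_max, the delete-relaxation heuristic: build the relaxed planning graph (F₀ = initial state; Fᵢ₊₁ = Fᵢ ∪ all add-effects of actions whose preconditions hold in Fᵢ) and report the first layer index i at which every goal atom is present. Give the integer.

2

F0 = init (5 atoms)
F1 = F0 ∪ {above(d), above(e), inpos(b), linked(d), linked(e), marked(b)}  (11 atoms)
F2 = F1 ∪ {marked(d), marked(e)}  (13 atoms)
goal ⊆ F2  ⇒  h_max = 2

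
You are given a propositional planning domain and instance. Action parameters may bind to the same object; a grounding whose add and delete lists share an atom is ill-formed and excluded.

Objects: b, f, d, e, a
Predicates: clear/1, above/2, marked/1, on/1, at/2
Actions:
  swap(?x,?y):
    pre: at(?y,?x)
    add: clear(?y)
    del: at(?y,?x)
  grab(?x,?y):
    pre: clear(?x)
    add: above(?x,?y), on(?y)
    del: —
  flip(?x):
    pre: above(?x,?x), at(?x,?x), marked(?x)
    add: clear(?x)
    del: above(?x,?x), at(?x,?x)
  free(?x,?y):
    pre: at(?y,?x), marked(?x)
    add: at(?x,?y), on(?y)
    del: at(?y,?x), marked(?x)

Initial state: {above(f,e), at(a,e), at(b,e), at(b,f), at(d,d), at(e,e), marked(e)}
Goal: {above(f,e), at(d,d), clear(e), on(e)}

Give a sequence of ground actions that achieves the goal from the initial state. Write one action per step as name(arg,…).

swap(e,e); grab(e,e)

1. swap(e,e)  →  {above(f,e), at(a,e), at(b,e), at(b,f), at(d,d), clear(e), marked(e)}
2. grab(e,e)  →  {above(e,e), above(f,e), at(a,e), at(b,e), at(b,f), at(d,d), clear(e), marked(e), on(e)}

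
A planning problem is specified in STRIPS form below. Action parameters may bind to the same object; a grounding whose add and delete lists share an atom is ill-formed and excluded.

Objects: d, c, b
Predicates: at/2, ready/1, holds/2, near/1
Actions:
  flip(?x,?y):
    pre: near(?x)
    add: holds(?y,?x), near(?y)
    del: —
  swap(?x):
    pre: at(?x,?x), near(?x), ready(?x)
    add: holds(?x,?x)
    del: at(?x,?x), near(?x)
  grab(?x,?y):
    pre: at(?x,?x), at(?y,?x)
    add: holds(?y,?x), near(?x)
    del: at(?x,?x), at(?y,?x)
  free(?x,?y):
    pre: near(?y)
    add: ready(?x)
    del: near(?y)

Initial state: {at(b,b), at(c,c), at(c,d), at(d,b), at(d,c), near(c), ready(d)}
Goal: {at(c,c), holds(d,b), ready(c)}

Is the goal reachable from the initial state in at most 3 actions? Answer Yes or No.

1. grab(b,d)  →  {at(c,c), at(c,d), at(d,c), holds(d,b), near(b), near(c), ready(d)}
2. free(c,c)  →  {at(c,c), at(c,d), at(d,c), holds(d,b), near(b), ready(c), ready(d)}
optimal plan length = 2; 2 ≤ 3

Yes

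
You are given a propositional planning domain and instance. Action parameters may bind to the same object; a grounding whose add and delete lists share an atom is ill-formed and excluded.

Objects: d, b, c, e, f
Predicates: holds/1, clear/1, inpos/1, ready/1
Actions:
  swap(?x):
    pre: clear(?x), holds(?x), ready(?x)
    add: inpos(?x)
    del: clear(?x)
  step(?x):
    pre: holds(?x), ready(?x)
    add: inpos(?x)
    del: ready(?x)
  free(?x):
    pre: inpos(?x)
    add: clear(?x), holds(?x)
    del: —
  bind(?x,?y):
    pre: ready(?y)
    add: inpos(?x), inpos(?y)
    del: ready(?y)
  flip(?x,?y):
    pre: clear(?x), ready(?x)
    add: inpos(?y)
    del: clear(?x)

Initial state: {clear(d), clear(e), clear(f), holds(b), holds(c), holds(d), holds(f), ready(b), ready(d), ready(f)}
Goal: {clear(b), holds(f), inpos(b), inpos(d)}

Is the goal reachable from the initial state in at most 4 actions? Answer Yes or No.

1. bind(d,b)  →  {clear(d), clear(e), clear(f), holds(b), holds(c), holds(d), holds(f), inpos(b), inpos(d), ready(d), ready(f)}
2. free(b)  →  {clear(b), clear(d), clear(e), clear(f), holds(b), holds(c), holds(d), holds(f), inpos(b), inpos(d), ready(d), ready(f)}
optimal plan length = 2; 2 ≤ 4

Yes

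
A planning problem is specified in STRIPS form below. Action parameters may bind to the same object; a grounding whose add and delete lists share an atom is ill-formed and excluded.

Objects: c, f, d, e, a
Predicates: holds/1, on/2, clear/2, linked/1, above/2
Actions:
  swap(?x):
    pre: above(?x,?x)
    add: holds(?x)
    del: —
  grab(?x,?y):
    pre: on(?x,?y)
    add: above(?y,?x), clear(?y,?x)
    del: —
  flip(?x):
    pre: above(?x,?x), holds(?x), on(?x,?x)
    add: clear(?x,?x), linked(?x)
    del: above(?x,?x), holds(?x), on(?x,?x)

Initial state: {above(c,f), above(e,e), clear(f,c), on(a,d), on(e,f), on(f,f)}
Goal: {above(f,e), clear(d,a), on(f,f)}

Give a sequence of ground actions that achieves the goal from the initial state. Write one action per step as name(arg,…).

grab(e,f); grab(a,d)

1. grab(e,f)  →  {above(c,f), above(e,e), above(f,e), clear(f,c), clear(f,e), on(a,d), on(e,f), on(f,f)}
2. grab(a,d)  →  {above(c,f), above(d,a), above(e,e), above(f,e), clear(d,a), clear(f,c), clear(f,e), on(a,d), on(e,f), on(f,f)}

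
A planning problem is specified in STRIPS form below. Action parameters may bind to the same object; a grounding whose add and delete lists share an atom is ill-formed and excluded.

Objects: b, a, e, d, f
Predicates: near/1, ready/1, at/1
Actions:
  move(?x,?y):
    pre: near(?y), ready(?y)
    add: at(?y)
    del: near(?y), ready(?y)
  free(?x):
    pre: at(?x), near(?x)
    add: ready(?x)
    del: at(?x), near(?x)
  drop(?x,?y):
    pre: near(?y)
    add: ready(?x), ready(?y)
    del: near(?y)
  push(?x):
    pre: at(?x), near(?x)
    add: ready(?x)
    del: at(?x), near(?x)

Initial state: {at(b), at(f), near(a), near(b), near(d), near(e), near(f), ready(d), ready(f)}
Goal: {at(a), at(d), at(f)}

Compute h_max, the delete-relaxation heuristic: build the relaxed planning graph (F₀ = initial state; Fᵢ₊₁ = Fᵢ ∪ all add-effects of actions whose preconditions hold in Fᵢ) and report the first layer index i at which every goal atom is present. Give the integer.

F0 = init (9 atoms)
F1 = F0 ∪ {at(d), ready(a), ready(b), ready(e)}  (13 atoms)
F2 = F1 ∪ {at(a), at(e)}  (15 atoms)
goal ⊆ F2  ⇒  h_max = 2

2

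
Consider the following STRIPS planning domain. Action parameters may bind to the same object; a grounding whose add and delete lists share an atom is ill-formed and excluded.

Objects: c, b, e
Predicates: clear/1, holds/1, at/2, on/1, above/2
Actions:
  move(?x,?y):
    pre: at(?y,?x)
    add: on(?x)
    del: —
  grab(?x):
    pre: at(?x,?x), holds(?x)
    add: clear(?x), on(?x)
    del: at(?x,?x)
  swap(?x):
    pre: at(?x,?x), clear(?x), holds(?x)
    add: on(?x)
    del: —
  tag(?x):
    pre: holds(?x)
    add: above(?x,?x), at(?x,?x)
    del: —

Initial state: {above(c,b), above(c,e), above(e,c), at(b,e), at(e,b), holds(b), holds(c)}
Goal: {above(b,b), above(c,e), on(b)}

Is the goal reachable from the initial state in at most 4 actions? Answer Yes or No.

Yes

1. move(b,e)  →  {above(c,b), above(c,e), above(e,c), at(b,e), at(e,b), holds(b), holds(c), on(b)}
2. tag(b)  →  {above(b,b), above(c,b), above(c,e), above(e,c), at(b,b), at(b,e), at(e,b), holds(b), holds(c), on(b)}
optimal plan length = 2; 2 ≤ 4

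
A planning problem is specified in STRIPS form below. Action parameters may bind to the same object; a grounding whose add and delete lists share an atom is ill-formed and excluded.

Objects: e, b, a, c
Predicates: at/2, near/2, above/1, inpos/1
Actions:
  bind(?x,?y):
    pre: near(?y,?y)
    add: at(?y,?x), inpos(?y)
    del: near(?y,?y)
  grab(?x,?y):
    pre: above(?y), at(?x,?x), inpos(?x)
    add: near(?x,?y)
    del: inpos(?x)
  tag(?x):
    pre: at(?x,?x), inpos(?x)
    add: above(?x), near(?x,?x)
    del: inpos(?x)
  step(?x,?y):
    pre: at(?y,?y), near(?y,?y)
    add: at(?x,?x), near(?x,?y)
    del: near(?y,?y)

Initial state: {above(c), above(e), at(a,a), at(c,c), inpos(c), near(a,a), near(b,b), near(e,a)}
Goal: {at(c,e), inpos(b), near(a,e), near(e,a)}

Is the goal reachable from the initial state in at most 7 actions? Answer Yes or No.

Yes

1. bind(e,b)  →  {above(c), above(e), at(a,a), at(b,e), at(c,c), inpos(b), inpos(c), near(a,a), near(e,a)}
2. bind(e,a)  →  {above(c), above(e), at(a,a), at(a,e), at(b,e), at(c,c), inpos(a), inpos(b), inpos(c), near(e,a)}
3. grab(a,e)  →  {above(c), above(e), at(a,a), at(a,e), at(b,e), at(c,c), inpos(b), inpos(c), near(a,e), near(e,a)}
4. grab(c,c)  →  {above(c), above(e), at(a,a), at(a,e), at(b,e), at(c,c), inpos(b), near(a,e), near(c,c), near(e,a)}
5. bind(e,c)  →  {above(c), above(e), at(a,a), at(a,e), at(b,e), at(c,c), at(c,e), inpos(b), inpos(c), near(a,e), near(e,a)}
optimal plan length = 5; 5 ≤ 7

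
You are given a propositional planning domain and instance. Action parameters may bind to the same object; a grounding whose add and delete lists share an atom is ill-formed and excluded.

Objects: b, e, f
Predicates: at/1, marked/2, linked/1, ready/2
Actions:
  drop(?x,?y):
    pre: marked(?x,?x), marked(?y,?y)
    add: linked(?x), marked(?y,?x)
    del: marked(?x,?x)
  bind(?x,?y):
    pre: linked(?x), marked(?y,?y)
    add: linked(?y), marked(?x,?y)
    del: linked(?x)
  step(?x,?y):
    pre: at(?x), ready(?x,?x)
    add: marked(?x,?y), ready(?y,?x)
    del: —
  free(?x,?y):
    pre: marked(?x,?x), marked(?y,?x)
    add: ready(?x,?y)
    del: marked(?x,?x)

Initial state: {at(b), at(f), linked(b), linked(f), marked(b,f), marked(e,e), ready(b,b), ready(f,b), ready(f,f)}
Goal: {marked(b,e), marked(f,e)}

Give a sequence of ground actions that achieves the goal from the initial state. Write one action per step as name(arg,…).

bind(b,e); bind(f,e)

1. bind(b,e)  →  {at(b), at(f), linked(e), linked(f), marked(b,e), marked(b,f), marked(e,e), ready(b,b), ready(f,b), ready(f,f)}
2. bind(f,e)  →  {at(b), at(f), linked(e), marked(b,e), marked(b,f), marked(e,e), marked(f,e), ready(b,b), ready(f,b), ready(f,f)}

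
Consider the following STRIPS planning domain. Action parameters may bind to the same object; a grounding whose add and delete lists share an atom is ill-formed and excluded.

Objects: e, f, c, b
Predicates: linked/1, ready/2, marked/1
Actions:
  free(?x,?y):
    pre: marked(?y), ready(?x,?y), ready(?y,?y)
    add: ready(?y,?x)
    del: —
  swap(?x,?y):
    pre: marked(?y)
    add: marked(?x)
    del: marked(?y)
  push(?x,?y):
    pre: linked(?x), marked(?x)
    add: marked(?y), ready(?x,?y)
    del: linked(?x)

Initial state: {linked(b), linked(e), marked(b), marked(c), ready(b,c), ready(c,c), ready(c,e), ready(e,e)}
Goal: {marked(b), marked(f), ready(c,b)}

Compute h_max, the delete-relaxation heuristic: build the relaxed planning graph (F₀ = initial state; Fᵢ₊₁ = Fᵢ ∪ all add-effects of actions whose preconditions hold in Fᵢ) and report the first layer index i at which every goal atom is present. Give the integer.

1

F0 = init (8 atoms)
F1 = F0 ∪ {marked(e), marked(f), ready(b,b), ready(b,e), ready(b,f), ready(c,b)}  (14 atoms)
goal ⊆ F1  ⇒  h_max = 1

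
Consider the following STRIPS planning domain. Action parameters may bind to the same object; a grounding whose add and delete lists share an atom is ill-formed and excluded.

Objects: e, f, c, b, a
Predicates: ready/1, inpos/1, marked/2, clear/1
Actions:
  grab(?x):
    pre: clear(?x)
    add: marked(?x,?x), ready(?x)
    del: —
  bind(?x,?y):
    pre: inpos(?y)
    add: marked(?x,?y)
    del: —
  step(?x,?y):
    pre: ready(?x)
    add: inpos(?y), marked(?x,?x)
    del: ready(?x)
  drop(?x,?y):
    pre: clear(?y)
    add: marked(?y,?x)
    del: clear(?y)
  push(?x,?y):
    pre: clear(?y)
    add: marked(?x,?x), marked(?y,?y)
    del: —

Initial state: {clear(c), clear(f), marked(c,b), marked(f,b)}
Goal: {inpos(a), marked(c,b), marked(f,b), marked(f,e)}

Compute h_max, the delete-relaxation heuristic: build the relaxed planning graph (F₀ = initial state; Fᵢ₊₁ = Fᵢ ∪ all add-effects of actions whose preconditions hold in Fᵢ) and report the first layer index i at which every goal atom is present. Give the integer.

F0 = init (4 atoms)
F1 = F0 ∪ {marked(a,a), marked(b,b), marked(c,a), marked(c,c), marked(c,e), marked(c,f), marked(e,e), marked(f,a), marked(f,c), marked(f,e), marked(f,f), ready(c), ready(f)}  (17 atoms)
F2 = F1 ∪ {inpos(a), inpos(b), inpos(c), inpos(e), inpos(f)}  (22 atoms)
goal ⊆ F2  ⇒  h_max = 2

2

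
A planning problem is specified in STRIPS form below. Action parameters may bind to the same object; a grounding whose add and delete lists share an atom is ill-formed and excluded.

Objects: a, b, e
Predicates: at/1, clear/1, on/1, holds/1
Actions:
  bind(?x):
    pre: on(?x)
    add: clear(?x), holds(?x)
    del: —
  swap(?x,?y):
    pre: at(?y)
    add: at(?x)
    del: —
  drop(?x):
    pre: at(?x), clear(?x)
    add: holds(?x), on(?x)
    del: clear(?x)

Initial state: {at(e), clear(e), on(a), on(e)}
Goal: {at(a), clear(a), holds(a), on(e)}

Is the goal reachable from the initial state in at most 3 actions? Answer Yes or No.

1. bind(a)  →  {at(e), clear(a), clear(e), holds(a), on(a), on(e)}
2. swap(a,e)  →  {at(a), at(e), clear(a), clear(e), holds(a), on(a), on(e)}
optimal plan length = 2; 2 ≤ 3

Yes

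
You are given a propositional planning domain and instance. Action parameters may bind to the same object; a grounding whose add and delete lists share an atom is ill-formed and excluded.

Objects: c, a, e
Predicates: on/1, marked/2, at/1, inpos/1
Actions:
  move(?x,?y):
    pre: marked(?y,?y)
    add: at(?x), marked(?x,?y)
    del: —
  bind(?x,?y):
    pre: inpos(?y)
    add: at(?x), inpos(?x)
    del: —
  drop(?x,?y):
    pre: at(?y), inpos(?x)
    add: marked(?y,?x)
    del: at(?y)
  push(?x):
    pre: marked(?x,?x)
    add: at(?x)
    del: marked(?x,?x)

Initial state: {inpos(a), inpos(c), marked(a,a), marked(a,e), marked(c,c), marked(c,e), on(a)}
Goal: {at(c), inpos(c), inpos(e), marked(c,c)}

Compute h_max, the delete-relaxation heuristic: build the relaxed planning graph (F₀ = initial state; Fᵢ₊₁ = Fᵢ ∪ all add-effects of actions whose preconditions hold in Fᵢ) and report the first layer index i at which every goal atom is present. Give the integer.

F0 = init (7 atoms)
F1 = F0 ∪ {at(a), at(c), at(e), inpos(e), marked(a,c), marked(c,a), marked(e,a), marked(e,c)}  (15 atoms)
goal ⊆ F1  ⇒  h_max = 1

1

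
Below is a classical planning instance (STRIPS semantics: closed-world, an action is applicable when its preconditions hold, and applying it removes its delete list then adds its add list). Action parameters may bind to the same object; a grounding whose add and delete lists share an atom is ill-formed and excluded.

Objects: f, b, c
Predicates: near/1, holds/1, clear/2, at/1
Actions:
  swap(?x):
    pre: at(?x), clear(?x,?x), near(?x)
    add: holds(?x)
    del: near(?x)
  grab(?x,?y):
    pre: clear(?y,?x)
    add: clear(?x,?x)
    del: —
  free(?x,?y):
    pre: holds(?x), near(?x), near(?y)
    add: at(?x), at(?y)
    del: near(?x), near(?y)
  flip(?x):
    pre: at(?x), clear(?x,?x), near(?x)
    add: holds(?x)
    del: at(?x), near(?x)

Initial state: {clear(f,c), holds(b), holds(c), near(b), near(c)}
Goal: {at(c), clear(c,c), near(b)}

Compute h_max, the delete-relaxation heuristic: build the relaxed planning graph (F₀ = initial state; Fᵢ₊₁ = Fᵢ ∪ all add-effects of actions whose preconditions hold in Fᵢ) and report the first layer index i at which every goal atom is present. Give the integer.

F0 = init (5 atoms)
F1 = F0 ∪ {at(b), at(c), clear(c,c)}  (8 atoms)
goal ⊆ F1  ⇒  h_max = 1

1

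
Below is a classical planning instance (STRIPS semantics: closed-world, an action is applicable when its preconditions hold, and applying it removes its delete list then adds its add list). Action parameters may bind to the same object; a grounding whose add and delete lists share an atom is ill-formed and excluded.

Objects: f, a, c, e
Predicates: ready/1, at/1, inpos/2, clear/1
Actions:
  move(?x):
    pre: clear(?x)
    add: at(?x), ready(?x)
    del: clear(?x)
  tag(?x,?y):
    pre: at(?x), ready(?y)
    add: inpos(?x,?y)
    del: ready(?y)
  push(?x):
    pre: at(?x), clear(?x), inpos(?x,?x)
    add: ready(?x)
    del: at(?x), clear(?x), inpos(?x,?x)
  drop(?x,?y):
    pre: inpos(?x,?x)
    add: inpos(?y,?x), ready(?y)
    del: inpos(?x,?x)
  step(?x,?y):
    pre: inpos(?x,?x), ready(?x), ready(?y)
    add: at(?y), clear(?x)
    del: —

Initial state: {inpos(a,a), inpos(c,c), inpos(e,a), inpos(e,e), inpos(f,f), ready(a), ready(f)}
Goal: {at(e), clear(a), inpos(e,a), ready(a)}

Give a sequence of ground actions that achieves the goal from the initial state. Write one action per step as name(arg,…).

1. drop(f,e)  →  {inpos(a,a), inpos(c,c), inpos(e,a), inpos(e,e), inpos(e,f), ready(a), ready(e), ready(f)}
2. step(a,e)  →  {at(e), clear(a), inpos(a,a), inpos(c,c), inpos(e,a), inpos(e,e), inpos(e,f), ready(a), ready(e), ready(f)}

drop(f,e); step(a,e)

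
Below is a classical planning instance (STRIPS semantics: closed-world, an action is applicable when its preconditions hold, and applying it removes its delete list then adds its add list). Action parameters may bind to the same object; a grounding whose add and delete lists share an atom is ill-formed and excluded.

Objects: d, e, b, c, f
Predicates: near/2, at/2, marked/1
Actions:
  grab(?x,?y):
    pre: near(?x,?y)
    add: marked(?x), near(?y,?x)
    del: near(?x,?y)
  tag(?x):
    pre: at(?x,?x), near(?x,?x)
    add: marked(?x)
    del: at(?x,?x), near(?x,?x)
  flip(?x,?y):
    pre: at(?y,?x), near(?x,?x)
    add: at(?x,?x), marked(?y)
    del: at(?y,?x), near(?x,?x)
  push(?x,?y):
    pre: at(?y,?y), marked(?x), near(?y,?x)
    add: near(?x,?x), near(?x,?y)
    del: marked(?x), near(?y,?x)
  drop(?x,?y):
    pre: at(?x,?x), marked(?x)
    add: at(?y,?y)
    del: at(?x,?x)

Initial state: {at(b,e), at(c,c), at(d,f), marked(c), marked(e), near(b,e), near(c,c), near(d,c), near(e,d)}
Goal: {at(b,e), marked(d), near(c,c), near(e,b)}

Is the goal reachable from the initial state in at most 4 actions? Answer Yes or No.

1. grab(d,c)  →  {at(b,e), at(c,c), at(d,f), marked(c), marked(d), marked(e), near(b,e), near(c,c), near(c,d), near(e,d)}
2. grab(b,e)  →  {at(b,e), at(c,c), at(d,f), marked(b), marked(c), marked(d), marked(e), near(c,c), near(c,d), near(e,b), near(e,d)}
optimal plan length = 2; 2 ≤ 4

Yes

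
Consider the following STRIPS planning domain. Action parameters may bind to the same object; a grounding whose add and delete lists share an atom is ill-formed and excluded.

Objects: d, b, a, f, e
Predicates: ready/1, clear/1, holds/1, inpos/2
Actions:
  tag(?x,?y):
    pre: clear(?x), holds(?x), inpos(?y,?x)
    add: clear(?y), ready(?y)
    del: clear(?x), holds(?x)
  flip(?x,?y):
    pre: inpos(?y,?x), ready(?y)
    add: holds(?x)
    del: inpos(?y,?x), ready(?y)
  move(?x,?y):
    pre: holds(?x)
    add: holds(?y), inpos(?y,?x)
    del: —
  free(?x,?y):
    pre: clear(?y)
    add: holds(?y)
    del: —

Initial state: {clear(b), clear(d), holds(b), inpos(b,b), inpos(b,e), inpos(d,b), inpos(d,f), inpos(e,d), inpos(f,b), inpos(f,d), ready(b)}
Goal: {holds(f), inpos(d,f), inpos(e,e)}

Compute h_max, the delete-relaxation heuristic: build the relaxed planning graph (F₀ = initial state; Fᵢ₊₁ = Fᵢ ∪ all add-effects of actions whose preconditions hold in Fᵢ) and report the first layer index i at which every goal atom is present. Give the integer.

2

F0 = init (11 atoms)
F1 = F0 ∪ {clear(f), holds(a), holds(d), holds(e), holds(f), inpos(a,b), inpos(e,b), ready(d), ready(f)}  (20 atoms)
F2 = F1 ∪ {clear(a), clear(e), inpos(a,a), inpos(a,d), inpos(a,e), inpos(a,f), inpos(b,a), inpos(b,d), inpos(b,f), inpos(d,a), inpos(d,d), inpos(d,e), inpos(e,a), inpos(e,e), inpos(e,f), inpos(f,a), inpos(f,e), inpos(f,f), ready(a), ready(e)}  (40 atoms)
goal ⊆ F2  ⇒  h_max = 2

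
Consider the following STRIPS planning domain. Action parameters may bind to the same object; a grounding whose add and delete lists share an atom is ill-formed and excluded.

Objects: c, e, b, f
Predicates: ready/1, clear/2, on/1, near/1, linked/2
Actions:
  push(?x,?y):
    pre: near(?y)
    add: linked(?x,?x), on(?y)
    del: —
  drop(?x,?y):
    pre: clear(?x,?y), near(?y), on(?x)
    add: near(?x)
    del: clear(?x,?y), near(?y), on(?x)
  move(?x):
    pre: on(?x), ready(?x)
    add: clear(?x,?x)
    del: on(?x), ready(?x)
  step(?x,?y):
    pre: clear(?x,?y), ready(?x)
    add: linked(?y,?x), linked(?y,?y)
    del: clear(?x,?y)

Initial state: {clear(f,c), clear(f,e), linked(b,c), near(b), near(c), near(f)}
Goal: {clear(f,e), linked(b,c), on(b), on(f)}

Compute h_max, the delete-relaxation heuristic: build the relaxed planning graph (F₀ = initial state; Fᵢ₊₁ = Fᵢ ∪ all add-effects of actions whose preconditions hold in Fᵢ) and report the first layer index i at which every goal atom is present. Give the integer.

F0 = init (6 atoms)
F1 = F0 ∪ {linked(b,b), linked(c,c), linked(e,e), linked(f,f), on(b), on(c), on(f)}  (13 atoms)
goal ⊆ F1  ⇒  h_max = 1

1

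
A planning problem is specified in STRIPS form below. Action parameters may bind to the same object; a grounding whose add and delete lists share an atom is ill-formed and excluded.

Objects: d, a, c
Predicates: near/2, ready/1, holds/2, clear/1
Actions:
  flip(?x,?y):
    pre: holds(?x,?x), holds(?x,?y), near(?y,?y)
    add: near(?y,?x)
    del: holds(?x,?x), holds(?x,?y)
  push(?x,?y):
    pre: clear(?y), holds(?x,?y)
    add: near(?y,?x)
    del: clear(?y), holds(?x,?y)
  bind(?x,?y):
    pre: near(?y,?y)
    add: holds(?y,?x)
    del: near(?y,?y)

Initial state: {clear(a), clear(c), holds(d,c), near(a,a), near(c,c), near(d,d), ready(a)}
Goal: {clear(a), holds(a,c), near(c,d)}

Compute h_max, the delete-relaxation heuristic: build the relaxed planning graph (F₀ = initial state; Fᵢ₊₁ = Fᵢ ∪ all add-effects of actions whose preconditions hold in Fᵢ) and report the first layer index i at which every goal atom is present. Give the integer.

1

F0 = init (7 atoms)
F1 = F0 ∪ {holds(a,a), holds(a,c), holds(a,d), holds(c,a), holds(c,c), holds(c,d), holds(d,a), holds(d,d), near(c,d)}  (16 atoms)
goal ⊆ F1  ⇒  h_max = 1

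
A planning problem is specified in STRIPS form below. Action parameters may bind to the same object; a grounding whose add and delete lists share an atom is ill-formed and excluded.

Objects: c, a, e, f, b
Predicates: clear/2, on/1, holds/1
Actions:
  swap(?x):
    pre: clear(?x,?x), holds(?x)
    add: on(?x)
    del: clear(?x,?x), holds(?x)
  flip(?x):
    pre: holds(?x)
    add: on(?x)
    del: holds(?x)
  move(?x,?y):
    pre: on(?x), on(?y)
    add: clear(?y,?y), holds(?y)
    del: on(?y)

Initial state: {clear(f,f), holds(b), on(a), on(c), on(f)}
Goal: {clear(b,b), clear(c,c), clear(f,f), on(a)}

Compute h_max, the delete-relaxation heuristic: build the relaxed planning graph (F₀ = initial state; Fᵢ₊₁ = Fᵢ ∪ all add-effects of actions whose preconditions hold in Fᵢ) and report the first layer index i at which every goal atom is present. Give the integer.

F0 = init (5 atoms)
F1 = F0 ∪ {clear(a,a), clear(c,c), holds(a), holds(c), holds(f), on(b)}  (11 atoms)
F2 = F1 ∪ {clear(b,b)}  (12 atoms)
goal ⊆ F2  ⇒  h_max = 2

2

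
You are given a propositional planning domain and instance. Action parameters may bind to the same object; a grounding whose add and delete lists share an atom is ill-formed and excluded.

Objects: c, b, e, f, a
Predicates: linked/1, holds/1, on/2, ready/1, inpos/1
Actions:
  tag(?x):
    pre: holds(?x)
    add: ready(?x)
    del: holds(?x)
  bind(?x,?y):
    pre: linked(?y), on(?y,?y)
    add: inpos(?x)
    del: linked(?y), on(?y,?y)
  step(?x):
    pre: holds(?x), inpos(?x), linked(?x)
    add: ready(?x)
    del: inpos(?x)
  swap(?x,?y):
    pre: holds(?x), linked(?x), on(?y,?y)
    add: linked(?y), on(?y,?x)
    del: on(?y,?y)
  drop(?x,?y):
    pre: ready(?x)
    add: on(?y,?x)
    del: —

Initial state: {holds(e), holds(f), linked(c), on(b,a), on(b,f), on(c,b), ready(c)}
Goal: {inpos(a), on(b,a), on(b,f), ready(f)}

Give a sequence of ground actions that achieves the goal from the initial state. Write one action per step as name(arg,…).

tag(f); drop(c,c); bind(a,c)

1. tag(f)  →  {holds(e), linked(c), on(b,a), on(b,f), on(c,b), ready(c), ready(f)}
2. drop(c,c)  →  {holds(e), linked(c), on(b,a), on(b,f), on(c,b), on(c,c), ready(c), ready(f)}
3. bind(a,c)  →  {holds(e), inpos(a), on(b,a), on(b,f), on(c,b), ready(c), ready(f)}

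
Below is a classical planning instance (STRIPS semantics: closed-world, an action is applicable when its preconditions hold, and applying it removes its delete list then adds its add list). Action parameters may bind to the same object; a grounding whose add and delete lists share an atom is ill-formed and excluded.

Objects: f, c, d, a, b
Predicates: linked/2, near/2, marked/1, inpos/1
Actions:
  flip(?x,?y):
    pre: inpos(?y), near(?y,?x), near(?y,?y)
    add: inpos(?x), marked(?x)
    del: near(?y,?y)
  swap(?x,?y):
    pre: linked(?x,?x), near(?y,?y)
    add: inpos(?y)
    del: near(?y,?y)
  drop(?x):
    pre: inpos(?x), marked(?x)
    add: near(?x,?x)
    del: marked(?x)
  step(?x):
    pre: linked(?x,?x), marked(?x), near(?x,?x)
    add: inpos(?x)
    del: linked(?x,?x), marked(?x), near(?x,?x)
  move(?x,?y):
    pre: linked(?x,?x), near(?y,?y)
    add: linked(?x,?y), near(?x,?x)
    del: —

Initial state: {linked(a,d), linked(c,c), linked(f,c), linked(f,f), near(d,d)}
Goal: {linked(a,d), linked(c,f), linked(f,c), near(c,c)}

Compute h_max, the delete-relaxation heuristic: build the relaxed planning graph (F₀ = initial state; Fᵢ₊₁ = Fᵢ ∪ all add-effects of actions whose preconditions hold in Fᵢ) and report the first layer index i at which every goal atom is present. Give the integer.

2

F0 = init (5 atoms)
F1 = F0 ∪ {inpos(d), linked(c,d), linked(f,d), near(c,c), near(f,f)}  (10 atoms)
F2 = F1 ∪ {inpos(c), inpos(f), linked(c,f), marked(d)}  (14 atoms)
goal ⊆ F2  ⇒  h_max = 2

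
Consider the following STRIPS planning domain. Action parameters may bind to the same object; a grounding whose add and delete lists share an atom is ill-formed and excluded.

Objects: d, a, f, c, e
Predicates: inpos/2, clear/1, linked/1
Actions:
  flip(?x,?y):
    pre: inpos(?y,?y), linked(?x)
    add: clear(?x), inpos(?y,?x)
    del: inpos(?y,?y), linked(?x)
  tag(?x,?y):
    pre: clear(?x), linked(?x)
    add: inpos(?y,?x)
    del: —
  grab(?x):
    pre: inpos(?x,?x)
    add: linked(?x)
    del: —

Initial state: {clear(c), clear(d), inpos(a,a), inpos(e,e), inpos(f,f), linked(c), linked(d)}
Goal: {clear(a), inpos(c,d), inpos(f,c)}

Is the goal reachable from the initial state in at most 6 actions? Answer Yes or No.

Yes

1. flip(c,f)  →  {clear(c), clear(d), inpos(a,a), inpos(e,e), inpos(f,c), linked(d)}
2. tag(d,c)  →  {clear(c), clear(d), inpos(a,a), inpos(c,d), inpos(e,e), inpos(f,c), linked(d)}
3. grab(a)  →  {clear(c), clear(d), inpos(a,a), inpos(c,d), inpos(e,e), inpos(f,c), linked(a), linked(d)}
4. flip(a,e)  →  {clear(a), clear(c), clear(d), inpos(a,a), inpos(c,d), inpos(e,a), inpos(f,c), linked(d)}
optimal plan length = 4; 4 ≤ 6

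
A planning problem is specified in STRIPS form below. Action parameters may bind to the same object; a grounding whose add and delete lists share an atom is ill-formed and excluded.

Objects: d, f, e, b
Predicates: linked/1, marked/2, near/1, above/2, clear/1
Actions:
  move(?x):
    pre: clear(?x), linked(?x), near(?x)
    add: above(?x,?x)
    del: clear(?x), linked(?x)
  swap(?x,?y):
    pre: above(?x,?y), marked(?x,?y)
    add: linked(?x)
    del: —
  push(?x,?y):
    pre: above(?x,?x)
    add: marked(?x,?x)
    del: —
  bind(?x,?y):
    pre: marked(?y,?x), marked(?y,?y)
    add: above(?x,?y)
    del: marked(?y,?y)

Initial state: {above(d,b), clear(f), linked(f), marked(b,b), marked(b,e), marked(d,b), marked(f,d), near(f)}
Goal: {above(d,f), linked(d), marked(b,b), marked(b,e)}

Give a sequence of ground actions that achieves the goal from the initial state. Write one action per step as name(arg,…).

1. move(f)  →  {above(d,b), above(f,f), marked(b,b), marked(b,e), marked(d,b), marked(f,d), near(f)}
2. swap(d,b)  →  {above(d,b), above(f,f), linked(d), marked(b,b), marked(b,e), marked(d,b), marked(f,d), near(f)}
3. push(f,d)  →  {above(d,b), above(f,f), linked(d), marked(b,b), marked(b,e), marked(d,b), marked(f,d), marked(f,f), near(f)}
4. bind(d,f)  →  {above(d,b), above(d,f), above(f,f), linked(d), marked(b,b), marked(b,e), marked(d,b), marked(f,d), near(f)}

move(f); swap(d,b); push(f,d); bind(d,f)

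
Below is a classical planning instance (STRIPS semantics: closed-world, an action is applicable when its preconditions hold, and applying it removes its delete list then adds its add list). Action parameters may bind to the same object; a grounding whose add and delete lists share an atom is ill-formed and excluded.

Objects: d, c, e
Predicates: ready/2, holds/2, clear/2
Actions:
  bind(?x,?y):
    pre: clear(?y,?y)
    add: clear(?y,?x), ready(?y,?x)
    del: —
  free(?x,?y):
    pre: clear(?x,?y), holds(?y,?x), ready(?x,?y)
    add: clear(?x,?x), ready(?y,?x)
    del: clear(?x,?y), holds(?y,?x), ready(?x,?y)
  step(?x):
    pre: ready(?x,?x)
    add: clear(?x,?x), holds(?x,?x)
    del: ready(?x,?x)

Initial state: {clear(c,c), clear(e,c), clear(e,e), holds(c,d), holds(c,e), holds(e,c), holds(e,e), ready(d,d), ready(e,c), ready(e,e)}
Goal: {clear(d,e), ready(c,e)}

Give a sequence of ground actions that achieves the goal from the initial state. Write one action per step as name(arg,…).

bind(e,c); step(d); bind(e,d)

1. bind(e,c)  →  {clear(c,c), clear(c,e), clear(e,c), clear(e,e), holds(c,d), holds(c,e), holds(e,c), holds(e,e), ready(c,e), ready(d,d), ready(e,c), ready(e,e)}
2. step(d)  →  {clear(c,c), clear(c,e), clear(d,d), clear(e,c), clear(e,e), holds(c,d), holds(c,e), holds(d,d), holds(e,c), holds(e,e), ready(c,e), ready(e,c), ready(e,e)}
3. bind(e,d)  →  {clear(c,c), clear(c,e), clear(d,d), clear(d,e), clear(e,c), clear(e,e), holds(c,d), holds(c,e), holds(d,d), holds(e,c), holds(e,e), ready(c,e), ready(d,e), ready(e,c), ready(e,e)}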